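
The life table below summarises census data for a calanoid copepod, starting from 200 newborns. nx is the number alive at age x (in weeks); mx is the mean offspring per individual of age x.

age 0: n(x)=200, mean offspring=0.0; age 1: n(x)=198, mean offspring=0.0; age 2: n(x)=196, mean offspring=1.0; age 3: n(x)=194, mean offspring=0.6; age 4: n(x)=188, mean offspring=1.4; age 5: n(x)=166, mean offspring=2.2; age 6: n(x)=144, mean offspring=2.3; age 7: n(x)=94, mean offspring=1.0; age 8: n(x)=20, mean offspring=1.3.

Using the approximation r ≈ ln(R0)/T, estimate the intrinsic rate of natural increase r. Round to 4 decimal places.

0.4172

lx = nx/n0 = nx/200: 1, 0.99, 0.98, 0.97, 0.94, 0.83, 0.72, 0.47, 0.1
R0 = Σ lx·mx = 0 + 0 + 0.98 + 0.582 + 1.316 + 1.826 + 1.656 + 0.47 + 0.13 = 6.96
Σ x·lx·mx = 32.366; T = 32.366/6.96 = 4.65029…
r ≈ ln(R0)/T = ln(6.96)/4.65029… = 0.417217… → 0.4172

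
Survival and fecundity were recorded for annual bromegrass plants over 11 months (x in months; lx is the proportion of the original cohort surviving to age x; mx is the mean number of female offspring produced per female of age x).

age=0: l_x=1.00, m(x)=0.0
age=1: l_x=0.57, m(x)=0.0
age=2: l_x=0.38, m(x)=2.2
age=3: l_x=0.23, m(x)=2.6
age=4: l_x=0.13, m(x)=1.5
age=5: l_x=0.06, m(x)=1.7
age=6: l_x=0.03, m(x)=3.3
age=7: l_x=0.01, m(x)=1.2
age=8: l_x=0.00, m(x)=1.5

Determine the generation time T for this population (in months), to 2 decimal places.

lx·mx: 0, 0, 0.836, 0.598, 0.195, 0.102, 0.099, 0.012, 0 → R0 = 1.842
x·lx·mx: 0, 0, 1.672, 1.794, 0.78, 0.51, 0.594, 0.084, 0 → Σ = 5.434
T = 5.434 / 1.842 = 2.950054… → 2.95

2.95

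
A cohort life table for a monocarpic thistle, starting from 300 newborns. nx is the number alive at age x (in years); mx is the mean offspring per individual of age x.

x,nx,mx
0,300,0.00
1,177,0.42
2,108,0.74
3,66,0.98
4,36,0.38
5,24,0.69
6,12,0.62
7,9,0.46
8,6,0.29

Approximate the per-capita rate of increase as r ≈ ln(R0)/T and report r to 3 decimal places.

lx = nx/n0 = nx/300: 1, 0.59, 0.36, 0.22, 0.12, 0.08, 0.04, 0.03, 0.02
R0 = Σ lx·mx = 0 + 0.2478 + 0.2664 + 0.2156 + 0.0456 + 0.0552 + 0.0248 + 0.0138 + 0.0058 = 0.875
Σ x·lx·mx = 2.1776; T = 2.1776/0.875 = 2.48869…
r ≈ ln(R0)/T = ln(0.875)/2.48869… = -0.05366… → -0.054

-0.054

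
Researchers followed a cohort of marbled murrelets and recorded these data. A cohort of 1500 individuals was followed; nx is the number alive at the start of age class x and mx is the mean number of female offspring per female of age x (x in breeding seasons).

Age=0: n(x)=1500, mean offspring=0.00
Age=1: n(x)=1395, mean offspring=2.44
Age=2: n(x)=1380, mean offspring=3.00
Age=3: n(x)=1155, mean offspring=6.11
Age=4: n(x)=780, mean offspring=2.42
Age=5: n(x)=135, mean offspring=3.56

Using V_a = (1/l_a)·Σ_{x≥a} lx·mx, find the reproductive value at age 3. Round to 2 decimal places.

lx = nx/n0 = nx/1500: 1, 0.93, 0.92, 0.77, 0.52, 0.09
lx·mx for x ≥ 3: 4.7047, 1.2584, 0.3204 → sum = 6.2835
V_3 = 6.2835 / l_3 = 6.2835 / 0.77 = 8.16039… → 8.16

8.16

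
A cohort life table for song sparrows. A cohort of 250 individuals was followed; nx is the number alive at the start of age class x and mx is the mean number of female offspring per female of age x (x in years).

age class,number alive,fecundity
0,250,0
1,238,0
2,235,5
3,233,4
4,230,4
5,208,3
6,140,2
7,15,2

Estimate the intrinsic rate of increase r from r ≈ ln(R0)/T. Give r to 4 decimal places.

lx = nx/n0 = nx/250: 1, 0.952, 0.94, 0.932, 0.92, 0.832, 0.56, 0.06
R0 = Σ lx·mx = 0 + 0 + 4.7 + 3.728 + 3.68 + 2.496 + 1.12 + 0.12 = 15.844
Σ x·lx·mx = 55.344; T = 55.344/15.844 = 3.49306…
r ≈ ln(R0)/T = ln(15.844)/3.49306… = 0.790938… → 0.7909

0.7909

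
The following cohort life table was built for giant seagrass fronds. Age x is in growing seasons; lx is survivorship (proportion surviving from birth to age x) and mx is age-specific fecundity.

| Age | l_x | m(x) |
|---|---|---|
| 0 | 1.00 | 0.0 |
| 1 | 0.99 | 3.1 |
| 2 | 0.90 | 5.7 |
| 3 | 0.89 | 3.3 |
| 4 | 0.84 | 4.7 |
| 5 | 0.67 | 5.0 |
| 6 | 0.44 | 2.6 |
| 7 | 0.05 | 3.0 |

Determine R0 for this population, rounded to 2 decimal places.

lx·mx by age: 0, 3.069, 5.13, 2.937, 3.948, 3.35, 1.144, 0.15
R0 = Σ lx·mx = 19.728 → 19.73

19.73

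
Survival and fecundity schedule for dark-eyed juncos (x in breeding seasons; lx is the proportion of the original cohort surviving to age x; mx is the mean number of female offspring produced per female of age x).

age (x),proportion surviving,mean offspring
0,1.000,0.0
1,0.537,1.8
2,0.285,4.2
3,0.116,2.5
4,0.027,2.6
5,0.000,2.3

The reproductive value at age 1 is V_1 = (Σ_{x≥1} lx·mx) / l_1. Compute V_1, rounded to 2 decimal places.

lx·mx for x ≥ 1: 0.9666, 1.197, 0.29, 0.0702, 0 → sum = 2.5238
V_1 = 2.5238 / l_1 = 2.5238 / 0.537 = 4.699814… → 4.70

4.70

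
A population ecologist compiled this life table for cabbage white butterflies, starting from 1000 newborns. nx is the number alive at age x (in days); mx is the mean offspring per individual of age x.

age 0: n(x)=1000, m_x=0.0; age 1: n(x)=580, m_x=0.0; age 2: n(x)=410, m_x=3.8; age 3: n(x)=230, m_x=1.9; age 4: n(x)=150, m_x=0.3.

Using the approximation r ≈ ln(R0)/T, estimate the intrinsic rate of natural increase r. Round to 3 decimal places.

0.316

lx = nx/n0 = nx/1000: 1, 0.58, 0.41, 0.23, 0.15
R0 = Σ lx·mx = 0 + 0 + 1.558 + 0.437 + 0.045 = 2.04
Σ x·lx·mx = 4.607; T = 4.607/2.04 = 2.25833…
r ≈ ln(R0)/T = ln(2.04)/2.25833… = 0.3157… → 0.316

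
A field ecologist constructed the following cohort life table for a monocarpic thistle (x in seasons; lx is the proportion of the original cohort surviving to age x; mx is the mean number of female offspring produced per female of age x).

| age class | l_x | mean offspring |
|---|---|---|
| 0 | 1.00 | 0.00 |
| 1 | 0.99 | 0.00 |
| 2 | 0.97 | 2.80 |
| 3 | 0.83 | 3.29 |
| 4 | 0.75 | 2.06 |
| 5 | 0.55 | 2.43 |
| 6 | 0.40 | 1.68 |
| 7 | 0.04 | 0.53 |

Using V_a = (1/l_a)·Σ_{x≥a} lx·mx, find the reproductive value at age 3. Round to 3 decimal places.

lx·mx for x ≥ 3: 2.7307, 1.545, 1.3365, 0.672, 0.0212 → sum = 6.3054
V_3 = 6.3054 / l_3 = 6.3054 / 0.83 = 7.596867… → 7.597

7.597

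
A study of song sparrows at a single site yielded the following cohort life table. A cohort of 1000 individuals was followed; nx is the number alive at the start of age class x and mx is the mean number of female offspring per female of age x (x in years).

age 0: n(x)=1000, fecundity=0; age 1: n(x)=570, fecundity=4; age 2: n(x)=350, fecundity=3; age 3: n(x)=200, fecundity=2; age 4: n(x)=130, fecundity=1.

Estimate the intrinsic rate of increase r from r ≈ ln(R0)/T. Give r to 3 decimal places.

lx = nx/n0 = nx/1000: 1, 0.57, 0.35, 0.2, 0.13
R0 = Σ lx·mx = 0 + 2.28 + 1.05 + 0.4 + 0.13 = 3.86
Σ x·lx·mx = 6.1; T = 6.1/3.86 = 1.58031…
r ≈ ln(R0)/T = ln(3.86)/1.58031… = 0.85468… → 0.855

0.855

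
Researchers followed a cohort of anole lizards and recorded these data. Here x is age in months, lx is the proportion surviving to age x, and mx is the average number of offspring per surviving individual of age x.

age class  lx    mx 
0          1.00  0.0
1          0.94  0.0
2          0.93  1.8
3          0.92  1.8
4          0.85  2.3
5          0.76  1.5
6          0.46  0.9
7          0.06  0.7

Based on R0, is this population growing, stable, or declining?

R0 = Σ lx·mx = 0 + 0 + 1.674 + 1.656 + 1.955 + 1.14 + 0.414 + 0.042 = 6.881
R0 > 1, so the population is growing.

growing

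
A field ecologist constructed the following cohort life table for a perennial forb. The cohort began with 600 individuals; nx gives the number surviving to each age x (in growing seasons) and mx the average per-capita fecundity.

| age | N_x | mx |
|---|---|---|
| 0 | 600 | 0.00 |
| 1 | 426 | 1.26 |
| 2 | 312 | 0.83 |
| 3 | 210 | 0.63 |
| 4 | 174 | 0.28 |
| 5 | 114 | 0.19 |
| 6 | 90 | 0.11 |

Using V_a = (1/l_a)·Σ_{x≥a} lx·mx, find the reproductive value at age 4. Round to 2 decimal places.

lx = nx/n0 = nx/600: 1, 0.71, 0.52, 0.35, 0.29, 0.19, 0.15
lx·mx for x ≥ 4: 0.0812, 0.0361, 0.0165 → sum = 0.1338
V_4 = 0.1338 / l_4 = 0.1338 / 0.29 = 0.461379… → 0.46

0.46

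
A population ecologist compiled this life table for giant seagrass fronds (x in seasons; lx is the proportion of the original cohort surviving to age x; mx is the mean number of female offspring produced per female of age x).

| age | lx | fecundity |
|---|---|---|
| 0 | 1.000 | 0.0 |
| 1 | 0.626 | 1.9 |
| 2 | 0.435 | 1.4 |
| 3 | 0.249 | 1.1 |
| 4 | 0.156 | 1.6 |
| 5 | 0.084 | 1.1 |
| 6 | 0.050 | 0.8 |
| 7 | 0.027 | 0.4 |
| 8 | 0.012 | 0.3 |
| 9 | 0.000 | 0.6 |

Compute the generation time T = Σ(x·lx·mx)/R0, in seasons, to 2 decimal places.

lx·mx: 0, 1.1894, 0.609, 0.2739, 0.2496, 0.0924, 0.04, 0.0108, 0.0036, 0 → R0 = 2.4687
x·lx·mx: 0, 1.1894, 1.218, 0.8217, 0.9984, 0.462, 0.24, 0.0756, 0.0288, 0 → Σ = 5.0339
T = 5.0339 / 2.4687 = 2.039089… → 2.04

2.04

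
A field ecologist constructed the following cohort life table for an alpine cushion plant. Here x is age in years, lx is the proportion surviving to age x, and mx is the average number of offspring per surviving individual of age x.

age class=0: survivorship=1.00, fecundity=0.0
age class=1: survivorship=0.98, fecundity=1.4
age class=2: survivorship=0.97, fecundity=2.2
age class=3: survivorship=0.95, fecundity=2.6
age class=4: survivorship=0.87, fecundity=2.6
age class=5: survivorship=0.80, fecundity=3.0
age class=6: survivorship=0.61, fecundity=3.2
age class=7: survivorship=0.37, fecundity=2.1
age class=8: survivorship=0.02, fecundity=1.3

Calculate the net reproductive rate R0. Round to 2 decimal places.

13.39

lx·mx by age: 0, 1.372, 2.134, 2.47, 2.262, 2.4, 1.952, 0.777, 0.026
R0 = Σ lx·mx = 13.393 → 13.39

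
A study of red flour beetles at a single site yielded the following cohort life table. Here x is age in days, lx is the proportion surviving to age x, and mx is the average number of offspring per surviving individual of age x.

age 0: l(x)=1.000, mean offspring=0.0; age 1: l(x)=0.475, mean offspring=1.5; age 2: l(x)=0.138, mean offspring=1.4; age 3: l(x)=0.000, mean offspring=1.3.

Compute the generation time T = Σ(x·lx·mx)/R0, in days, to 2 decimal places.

1.21

lx·mx: 0, 0.7125, 0.1932, 0 → R0 = 0.9057
x·lx·mx: 0, 0.7125, 0.3864, 0 → Σ = 1.0989
T = 1.0989 / 0.9057 = 1.213316… → 1.21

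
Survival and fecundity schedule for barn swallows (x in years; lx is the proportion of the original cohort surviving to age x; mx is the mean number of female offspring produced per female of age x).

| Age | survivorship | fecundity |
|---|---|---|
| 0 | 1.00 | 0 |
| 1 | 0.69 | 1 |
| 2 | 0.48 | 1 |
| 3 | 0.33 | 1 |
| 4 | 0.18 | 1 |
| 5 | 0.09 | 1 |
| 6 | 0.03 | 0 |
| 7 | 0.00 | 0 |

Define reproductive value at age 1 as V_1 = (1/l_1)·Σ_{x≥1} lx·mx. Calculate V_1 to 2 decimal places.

lx·mx for x ≥ 1: 0.69, 0.48, 0.33, 0.18, 0.09, 0, 0 → sum = 1.77
V_1 = 1.77 / l_1 = 1.77 / 0.69 = 2.565217… → 2.57

2.57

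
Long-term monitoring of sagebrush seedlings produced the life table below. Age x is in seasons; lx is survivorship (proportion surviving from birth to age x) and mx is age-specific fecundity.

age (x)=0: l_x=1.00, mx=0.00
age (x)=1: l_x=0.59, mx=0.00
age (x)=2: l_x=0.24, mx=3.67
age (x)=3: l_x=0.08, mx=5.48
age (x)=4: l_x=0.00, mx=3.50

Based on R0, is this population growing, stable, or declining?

R0 = Σ lx·mx = 0 + 0 + 0.8808 + 0.4384 + 0 = 1.3192
R0 > 1, so the population is growing.

growing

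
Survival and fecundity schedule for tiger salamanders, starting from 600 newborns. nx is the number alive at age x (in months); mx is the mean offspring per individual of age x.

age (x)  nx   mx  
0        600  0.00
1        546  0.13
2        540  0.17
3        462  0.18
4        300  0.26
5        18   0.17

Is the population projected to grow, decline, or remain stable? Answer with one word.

declining

lx = nx/n0 = nx/600: 1, 0.91, 0.9, 0.77, 0.5, 0.03
R0 = Σ lx·mx = 0 + 0.1183 + 0.153 + 0.1386 + 0.13 + 0.0051 = 0.545
R0 < 1, so the population is declining.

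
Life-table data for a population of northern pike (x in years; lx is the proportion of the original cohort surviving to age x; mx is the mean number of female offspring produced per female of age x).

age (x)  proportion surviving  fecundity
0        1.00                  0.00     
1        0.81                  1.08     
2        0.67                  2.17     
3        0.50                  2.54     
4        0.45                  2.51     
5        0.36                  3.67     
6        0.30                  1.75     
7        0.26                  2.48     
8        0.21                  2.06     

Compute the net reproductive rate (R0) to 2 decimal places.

lx·mx by age: 0, 0.8748, 1.4539, 1.27, 1.1295, 1.3212, 0.525, 0.6448, 0.4326
R0 = Σ lx·mx = 7.6518 → 7.65

7.65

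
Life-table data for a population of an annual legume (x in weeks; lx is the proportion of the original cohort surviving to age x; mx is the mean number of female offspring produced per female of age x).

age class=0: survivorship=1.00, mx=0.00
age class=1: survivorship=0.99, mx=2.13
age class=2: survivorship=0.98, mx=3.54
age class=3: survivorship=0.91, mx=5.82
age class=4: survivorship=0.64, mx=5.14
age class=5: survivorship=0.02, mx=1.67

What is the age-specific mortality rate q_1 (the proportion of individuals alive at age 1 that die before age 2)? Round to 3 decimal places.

0.010

q_1 = (l_1 − l_2) / l_1 = (0.99 − 0.98) / 0.99
     = 0.01 / 0.99 = 0.010101… → 0.010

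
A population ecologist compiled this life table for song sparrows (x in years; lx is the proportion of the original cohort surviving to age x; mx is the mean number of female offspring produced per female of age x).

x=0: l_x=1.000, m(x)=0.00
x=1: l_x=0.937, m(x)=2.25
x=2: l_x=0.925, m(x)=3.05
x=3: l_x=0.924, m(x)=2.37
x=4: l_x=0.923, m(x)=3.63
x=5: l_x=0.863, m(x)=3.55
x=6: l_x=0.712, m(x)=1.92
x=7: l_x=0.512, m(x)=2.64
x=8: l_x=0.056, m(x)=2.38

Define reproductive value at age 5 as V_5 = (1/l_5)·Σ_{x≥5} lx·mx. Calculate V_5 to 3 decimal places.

6.855

lx·mx for x ≥ 5: 3.06365, 1.36704, 1.35168, 0.13328 → sum = 5.91565
V_5 = 5.91565 / l_5 = 5.91565 / 0.863 = 6.854751… → 6.855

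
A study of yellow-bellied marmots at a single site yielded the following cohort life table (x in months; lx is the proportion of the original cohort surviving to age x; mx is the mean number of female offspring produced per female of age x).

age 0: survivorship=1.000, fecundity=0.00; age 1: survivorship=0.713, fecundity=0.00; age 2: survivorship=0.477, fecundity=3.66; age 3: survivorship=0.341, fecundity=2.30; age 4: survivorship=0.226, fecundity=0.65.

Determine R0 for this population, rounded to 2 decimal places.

lx·mx by age: 0, 0, 1.74582, 0.7843, 0.1469
R0 = Σ lx·mx = 2.67702 → 2.68

2.68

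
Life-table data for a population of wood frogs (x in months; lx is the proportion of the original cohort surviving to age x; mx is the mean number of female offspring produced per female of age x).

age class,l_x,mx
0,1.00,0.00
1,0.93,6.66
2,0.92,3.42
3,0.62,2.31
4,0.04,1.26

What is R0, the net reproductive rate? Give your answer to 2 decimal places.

lx·mx by age: 0, 6.1938, 3.1464, 1.4322, 0.0504
R0 = Σ lx·mx = 10.8228 → 10.82

10.82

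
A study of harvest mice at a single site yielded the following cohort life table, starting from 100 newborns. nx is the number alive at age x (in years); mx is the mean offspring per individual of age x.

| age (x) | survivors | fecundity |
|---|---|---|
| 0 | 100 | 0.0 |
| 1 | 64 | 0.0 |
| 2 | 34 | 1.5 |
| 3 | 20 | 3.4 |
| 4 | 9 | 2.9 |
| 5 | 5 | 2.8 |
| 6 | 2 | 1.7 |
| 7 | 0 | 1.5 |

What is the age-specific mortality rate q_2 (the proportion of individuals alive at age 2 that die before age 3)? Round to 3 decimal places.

0.412

lx = nx/n0 = nx/100: 1, 0.64, 0.34, 0.2, 0.09, 0.05, 0.02, 0
q_2 = (l_2 − l_3) / l_2 = (0.34 − 0.2) / 0.34
     = 0.14 / 0.34 = 0.411765… → 0.412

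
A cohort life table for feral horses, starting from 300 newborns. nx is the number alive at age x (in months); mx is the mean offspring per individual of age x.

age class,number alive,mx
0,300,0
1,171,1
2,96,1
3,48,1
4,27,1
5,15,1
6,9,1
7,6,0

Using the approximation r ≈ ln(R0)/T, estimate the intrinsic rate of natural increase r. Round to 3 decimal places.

lx = nx/n0 = nx/300: 1, 0.57, 0.32, 0.16, 0.09, 0.05, 0.03, 0.02
R0 = Σ lx·mx = 0 + 0.57 + 0.32 + 0.16 + 0.09 + 0.05 + 0.03 + 0 = 1.22
Σ x·lx·mx = 2.48; T = 2.48/1.22 = 2.03279…
r ≈ ln(R0)/T = ln(1.22)/2.03279… = 0.09782… → 0.098

0.098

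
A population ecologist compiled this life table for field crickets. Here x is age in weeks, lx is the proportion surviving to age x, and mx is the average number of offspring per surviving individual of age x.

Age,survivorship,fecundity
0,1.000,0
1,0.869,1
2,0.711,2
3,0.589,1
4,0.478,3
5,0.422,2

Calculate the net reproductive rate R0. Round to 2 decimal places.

lx·mx by age: 0, 0.869, 1.422, 0.589, 1.434, 0.844
R0 = Σ lx·mx = 5.158 → 5.16

5.16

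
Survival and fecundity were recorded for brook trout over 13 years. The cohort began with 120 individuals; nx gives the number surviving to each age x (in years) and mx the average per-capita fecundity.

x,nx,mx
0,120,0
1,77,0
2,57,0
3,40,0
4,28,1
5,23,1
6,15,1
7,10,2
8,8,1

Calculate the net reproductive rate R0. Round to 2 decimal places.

lx = nx/n0 = nx/120: 1, 0.64167…, 0.475, 0.33333…, 0.23333…, 0.19167…, 0.125, 0.08333…, 0.06667…
lx·mx by age: 0, 0, 0, 0, 0.233333…, 0.191667…, 0.125, 0.166667…, 0.066667…
R0 = Σ lx·mx = 0.783333… → 0.78

0.78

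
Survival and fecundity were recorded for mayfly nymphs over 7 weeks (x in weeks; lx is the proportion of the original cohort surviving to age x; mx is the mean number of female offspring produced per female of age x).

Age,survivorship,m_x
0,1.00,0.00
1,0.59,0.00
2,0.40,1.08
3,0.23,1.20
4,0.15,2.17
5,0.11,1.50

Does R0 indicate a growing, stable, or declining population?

R0 = Σ lx·mx = 0 + 0 + 0.432 + 0.276 + 0.3255 + 0.165 = 1.1985
R0 > 1, so the population is growing.

growing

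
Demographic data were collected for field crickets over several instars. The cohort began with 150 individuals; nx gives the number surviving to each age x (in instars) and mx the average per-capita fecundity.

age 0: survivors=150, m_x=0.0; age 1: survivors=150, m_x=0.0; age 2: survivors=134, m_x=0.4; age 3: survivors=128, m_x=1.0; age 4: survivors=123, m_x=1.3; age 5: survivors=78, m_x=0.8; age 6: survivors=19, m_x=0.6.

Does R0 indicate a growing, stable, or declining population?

lx = nx/n0 = nx/150: 1, 1, 0.89333…, 0.85333…, 0.82, 0.52, 0.12667…
R0 = Σ lx·mx = 0 + 0 + 0.357333… + 0.853333… + 1.066 + 0.416 + 0.076… = 2.768667…
R0 > 1, so the population is growing.

growing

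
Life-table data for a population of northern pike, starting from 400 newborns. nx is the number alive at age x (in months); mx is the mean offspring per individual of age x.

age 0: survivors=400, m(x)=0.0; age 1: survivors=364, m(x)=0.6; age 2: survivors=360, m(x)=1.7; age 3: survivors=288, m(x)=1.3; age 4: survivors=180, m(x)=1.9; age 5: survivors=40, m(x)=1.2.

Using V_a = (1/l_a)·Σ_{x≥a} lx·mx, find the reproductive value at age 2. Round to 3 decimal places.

3.823

lx = nx/n0 = nx/400: 1, 0.91, 0.9, 0.72, 0.45, 0.1
lx·mx for x ≥ 2: 1.53, 0.936, 0.855, 0.12 → sum = 3.441
V_2 = 3.441 / l_2 = 3.441 / 0.9 = 3.823333… → 3.823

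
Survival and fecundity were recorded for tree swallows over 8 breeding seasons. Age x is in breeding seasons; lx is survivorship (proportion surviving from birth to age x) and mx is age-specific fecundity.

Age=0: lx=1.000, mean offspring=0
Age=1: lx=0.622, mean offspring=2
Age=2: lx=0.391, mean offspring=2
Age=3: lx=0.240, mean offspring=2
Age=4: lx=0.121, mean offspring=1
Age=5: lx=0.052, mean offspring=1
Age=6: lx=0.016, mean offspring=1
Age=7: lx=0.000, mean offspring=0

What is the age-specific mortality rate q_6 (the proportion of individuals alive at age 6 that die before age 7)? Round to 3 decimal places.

q_6 = (l_6 − l_7) / l_6 = (0.016 − 0) / 0.016
     = 0.016 / 0.016 = 1 → 1.000

1.000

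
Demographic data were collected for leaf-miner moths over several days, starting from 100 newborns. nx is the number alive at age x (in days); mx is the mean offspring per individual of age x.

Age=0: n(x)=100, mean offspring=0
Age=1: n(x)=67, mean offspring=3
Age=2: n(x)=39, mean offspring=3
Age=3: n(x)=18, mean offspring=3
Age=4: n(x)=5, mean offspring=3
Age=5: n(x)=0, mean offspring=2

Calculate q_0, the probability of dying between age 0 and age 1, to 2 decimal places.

0.33

lx = nx/n0 = nx/100: 1, 0.67, 0.39, 0.18, 0.05, 0
q_0 = (l_0 − l_1) / l_0 = (1 − 0.67) / 1
     = 0.33 / 1 = 0.33 → 0.33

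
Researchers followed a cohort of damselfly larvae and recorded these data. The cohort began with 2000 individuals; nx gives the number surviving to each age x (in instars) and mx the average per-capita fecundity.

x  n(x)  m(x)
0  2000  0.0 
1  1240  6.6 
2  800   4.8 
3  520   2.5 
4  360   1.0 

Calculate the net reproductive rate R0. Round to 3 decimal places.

6.842

lx = nx/n0 = nx/2000: 1, 0.62, 0.4, 0.26, 0.18
lx·mx by age: 0, 4.092, 1.92, 0.65, 0.18
R0 = Σ lx·mx = 6.842 → 6.842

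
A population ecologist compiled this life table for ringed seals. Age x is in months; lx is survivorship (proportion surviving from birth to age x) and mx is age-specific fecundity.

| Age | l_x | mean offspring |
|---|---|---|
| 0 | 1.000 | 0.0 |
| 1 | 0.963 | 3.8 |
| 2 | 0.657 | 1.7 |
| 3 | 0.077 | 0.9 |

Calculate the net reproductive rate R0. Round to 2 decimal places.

lx·mx by age: 0, 3.6594, 1.1169, 0.0693
R0 = Σ lx·mx = 4.8456 → 4.85

4.85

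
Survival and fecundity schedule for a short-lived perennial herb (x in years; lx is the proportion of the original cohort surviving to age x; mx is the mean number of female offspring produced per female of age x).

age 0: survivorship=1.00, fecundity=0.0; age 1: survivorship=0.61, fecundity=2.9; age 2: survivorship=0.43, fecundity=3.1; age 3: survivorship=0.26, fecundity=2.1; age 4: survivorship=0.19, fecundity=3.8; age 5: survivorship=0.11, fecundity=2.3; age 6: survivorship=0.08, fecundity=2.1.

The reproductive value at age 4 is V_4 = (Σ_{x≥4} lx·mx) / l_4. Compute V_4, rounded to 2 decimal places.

lx·mx for x ≥ 4: 0.722, 0.253, 0.168 → sum = 1.143
V_4 = 1.143 / l_4 = 1.143 / 0.19 = 6.015789… → 6.02

6.02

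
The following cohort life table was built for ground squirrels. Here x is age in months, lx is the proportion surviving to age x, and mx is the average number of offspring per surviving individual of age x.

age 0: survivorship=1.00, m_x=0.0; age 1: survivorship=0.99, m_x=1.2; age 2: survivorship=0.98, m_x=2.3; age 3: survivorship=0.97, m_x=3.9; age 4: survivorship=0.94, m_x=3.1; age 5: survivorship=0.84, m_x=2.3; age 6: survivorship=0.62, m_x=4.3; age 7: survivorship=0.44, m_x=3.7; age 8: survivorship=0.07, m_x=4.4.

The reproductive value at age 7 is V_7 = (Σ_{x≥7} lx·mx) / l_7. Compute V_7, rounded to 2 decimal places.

lx·mx for x ≥ 7: 1.628, 0.308 → sum = 1.936
V_7 = 1.936 / l_7 = 1.936 / 0.44 = 4.4 → 4.40

4.40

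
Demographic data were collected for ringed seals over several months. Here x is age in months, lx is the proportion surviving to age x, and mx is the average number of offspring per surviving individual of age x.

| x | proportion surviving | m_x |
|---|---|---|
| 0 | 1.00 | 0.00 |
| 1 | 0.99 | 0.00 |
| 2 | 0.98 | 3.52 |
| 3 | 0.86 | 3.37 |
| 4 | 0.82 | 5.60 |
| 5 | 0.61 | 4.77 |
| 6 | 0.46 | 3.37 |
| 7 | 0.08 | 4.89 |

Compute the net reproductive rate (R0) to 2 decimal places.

lx·mx by age: 0, 0, 3.4496, 2.8982, 4.592, 2.9097, 1.5502, 0.3912
R0 = Σ lx·mx = 15.7909 → 15.79

15.79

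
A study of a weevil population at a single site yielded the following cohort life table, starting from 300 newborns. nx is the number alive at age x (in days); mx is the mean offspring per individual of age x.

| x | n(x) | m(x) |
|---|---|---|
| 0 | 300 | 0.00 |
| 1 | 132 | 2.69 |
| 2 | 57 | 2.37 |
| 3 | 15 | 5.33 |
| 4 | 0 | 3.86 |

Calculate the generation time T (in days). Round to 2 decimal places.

lx = nx/n0 = nx/300: 1, 0.44, 0.19, 0.05, 0
lx·mx: 0, 1.1836, 0.4503, 0.2665, 0 → R0 = 1.9004
x·lx·mx: 0, 1.1836, 0.9006, 0.7995, 0 → Σ = 2.8837
T = 2.8837 / 1.9004 = 1.517417… → 1.52

1.52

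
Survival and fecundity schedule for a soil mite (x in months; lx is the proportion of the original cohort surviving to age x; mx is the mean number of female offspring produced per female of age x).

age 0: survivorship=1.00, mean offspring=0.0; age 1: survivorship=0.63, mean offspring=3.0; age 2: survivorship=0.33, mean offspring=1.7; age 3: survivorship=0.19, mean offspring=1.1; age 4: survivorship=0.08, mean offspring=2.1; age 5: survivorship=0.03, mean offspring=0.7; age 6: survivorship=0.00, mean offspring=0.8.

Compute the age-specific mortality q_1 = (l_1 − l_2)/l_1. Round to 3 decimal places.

0.476

q_1 = (l_1 − l_2) / l_1 = (0.63 − 0.33) / 0.63
     = 0.3 / 0.63 = 0.47619… → 0.476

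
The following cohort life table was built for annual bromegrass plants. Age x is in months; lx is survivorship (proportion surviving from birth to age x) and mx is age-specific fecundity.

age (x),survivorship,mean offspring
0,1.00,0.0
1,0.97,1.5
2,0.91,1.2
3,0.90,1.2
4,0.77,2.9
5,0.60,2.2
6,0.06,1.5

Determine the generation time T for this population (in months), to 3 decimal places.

3.157

lx·mx: 0, 1.455, 1.092, 1.08, 2.233, 1.32, 0.09 → R0 = 7.27
x·lx·mx: 0, 1.455, 2.184, 3.24, 8.932, 6.6, 0.54 → Σ = 22.951
T = 22.951 / 7.27 = 3.156946… → 3.157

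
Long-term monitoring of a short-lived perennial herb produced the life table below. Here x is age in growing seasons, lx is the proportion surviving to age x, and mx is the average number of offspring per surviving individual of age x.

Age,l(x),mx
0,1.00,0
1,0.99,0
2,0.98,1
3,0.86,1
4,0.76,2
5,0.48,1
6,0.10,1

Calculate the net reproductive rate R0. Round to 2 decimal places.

3.94

lx·mx by age: 0, 0, 0.98, 0.86, 1.52, 0.48, 0.1
R0 = Σ lx·mx = 3.94 → 3.94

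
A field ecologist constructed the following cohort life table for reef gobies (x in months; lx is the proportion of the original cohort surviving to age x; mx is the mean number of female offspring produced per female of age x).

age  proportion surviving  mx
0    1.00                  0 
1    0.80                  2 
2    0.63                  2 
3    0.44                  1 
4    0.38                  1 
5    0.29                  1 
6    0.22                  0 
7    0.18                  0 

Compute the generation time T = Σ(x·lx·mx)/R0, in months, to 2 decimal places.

2.12

lx·mx: 0, 1.6, 1.26, 0.44, 0.38, 0.29, 0, 0 → R0 = 3.97
x·lx·mx: 0, 1.6, 2.52, 1.32, 1.52, 1.45, 0, 0 → Σ = 8.41
T = 8.41 / 3.97 = 2.118388… → 2.12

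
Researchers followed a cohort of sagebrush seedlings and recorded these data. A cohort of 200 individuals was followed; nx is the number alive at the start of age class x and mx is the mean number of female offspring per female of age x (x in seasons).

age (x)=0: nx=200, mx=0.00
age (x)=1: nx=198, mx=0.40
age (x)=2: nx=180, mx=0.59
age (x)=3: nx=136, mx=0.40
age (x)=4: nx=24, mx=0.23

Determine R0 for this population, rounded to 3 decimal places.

lx = nx/n0 = nx/200: 1, 0.99, 0.9, 0.68, 0.12
lx·mx by age: 0, 0.396, 0.531, 0.272, 0.0276
R0 = Σ lx·mx = 1.2266 → 1.227

1.227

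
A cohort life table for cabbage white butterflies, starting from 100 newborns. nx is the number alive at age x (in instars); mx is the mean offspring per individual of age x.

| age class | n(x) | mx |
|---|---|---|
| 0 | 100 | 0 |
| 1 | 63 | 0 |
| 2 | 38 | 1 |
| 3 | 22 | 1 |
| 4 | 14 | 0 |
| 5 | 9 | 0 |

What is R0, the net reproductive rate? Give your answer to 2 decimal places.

0.60

lx = nx/n0 = nx/100: 1, 0.63, 0.38, 0.22, 0.14, 0.09
lx·mx by age: 0, 0, 0.38, 0.22, 0, 0
R0 = Σ lx·mx = 0.6 → 0.60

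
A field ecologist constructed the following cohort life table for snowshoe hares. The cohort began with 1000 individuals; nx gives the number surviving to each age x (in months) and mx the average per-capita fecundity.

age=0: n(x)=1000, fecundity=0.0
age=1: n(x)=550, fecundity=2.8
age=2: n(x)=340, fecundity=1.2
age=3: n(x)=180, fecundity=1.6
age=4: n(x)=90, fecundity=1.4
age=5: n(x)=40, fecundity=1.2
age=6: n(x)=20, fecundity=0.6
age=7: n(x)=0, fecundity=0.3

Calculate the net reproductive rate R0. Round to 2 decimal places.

2.42

lx = nx/n0 = nx/1000: 1, 0.55, 0.34, 0.18, 0.09, 0.04, 0.02, 0
lx·mx by age: 0, 1.54, 0.408, 0.288, 0.126, 0.048, 0.012, 0
R0 = Σ lx·mx = 2.422 → 2.42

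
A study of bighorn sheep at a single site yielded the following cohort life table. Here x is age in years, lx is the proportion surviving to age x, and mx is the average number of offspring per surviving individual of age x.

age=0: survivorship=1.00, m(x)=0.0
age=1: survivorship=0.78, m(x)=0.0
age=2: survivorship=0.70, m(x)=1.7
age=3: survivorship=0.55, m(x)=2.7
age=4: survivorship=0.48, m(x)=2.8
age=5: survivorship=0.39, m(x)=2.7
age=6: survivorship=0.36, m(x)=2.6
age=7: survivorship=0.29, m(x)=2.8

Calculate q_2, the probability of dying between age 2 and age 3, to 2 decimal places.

q_2 = (l_2 − l_3) / l_2 = (0.7 − 0.55) / 0.7
     = 0.15 / 0.7 = 0.214286… → 0.21

0.21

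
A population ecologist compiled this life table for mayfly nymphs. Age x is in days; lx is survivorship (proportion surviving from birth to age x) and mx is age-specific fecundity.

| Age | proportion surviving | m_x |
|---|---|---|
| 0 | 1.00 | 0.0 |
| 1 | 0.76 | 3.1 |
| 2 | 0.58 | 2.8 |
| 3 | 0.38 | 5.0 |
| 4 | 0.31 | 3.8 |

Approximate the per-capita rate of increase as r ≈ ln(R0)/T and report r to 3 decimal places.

0.861

R0 = Σ lx·mx = 0 + 2.356 + 1.624 + 1.9 + 1.178 = 7.058
Σ x·lx·mx = 16.016; T = 16.016/7.058 = 2.2692…
r ≈ ln(R0)/T = ln(7.058)/2.2692… = 0.86117… → 0.861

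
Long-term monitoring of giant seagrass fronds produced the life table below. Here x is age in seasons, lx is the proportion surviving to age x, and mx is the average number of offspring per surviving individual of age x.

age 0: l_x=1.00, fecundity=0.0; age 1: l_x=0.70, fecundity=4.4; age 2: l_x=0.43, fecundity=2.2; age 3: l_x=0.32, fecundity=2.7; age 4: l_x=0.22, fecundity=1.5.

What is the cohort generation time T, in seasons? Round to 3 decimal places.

1.702

lx·mx: 0, 3.08, 0.946, 0.864, 0.33 → R0 = 5.22
x·lx·mx: 0, 3.08, 1.892, 2.592, 1.32 → Σ = 8.884
T = 8.884 / 5.22 = 1.701916… → 1.702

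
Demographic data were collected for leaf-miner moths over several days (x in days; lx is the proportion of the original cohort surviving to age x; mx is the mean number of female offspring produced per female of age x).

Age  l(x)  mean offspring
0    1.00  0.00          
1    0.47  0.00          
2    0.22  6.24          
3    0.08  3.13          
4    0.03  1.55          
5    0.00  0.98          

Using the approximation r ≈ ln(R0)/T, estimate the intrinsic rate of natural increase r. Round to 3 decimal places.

R0 = Σ lx·mx = 0 + 0 + 1.3728 + 0.2504 + 0.0465 + 0 = 1.6697
Σ x·lx·mx = 3.6828; T = 3.6828/1.6697 = 2.20567…
r ≈ ln(R0)/T = ln(1.6697)/2.20567… = 0.23242… → 0.232

0.232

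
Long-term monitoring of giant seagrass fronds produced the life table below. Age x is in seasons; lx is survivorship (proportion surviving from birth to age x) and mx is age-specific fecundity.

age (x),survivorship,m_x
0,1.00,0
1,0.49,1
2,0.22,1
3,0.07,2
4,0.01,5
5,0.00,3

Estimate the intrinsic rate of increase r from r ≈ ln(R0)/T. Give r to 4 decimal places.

R0 = Σ lx·mx = 0 + 0.49 + 0.22 + 0.14 + 0.05 + 0 = 0.9
Σ x·lx·mx = 1.55; T = 1.55/0.9 = 1.72222…
r ≈ ln(R0)/T = ln(0.9)/1.72222… = -0.061177… → -0.0612

-0.0612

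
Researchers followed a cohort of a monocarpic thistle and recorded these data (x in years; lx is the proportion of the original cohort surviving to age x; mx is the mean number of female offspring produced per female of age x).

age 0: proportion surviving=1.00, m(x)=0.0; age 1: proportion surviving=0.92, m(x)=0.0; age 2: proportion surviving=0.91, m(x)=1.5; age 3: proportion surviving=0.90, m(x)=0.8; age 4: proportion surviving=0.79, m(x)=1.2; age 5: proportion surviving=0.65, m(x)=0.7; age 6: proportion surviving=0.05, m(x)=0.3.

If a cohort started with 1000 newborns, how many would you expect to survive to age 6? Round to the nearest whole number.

50

Expected survivors = N0 · l_6 = 1000 × 0.05 = 50 → 50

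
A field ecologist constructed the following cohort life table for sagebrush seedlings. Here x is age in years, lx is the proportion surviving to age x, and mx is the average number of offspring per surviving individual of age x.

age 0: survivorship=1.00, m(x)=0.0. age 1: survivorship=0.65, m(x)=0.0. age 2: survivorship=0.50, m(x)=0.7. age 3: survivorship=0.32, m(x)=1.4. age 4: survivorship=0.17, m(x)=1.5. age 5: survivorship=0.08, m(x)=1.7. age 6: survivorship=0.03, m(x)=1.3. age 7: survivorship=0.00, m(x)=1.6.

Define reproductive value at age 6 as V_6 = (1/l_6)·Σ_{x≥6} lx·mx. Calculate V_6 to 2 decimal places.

lx·mx for x ≥ 6: 0.039, 0 → sum = 0.039
V_6 = 0.039 / l_6 = 0.039 / 0.03 = 1.3 → 1.30

1.30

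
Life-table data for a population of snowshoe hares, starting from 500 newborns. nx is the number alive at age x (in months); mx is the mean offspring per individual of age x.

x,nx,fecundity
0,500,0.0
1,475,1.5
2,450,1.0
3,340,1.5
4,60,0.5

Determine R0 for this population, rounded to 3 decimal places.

lx = nx/n0 = nx/500: 1, 0.95, 0.9, 0.68, 0.12
lx·mx by age: 0, 1.425, 0.9, 1.02, 0.06
R0 = Σ lx·mx = 3.405 → 3.405

3.405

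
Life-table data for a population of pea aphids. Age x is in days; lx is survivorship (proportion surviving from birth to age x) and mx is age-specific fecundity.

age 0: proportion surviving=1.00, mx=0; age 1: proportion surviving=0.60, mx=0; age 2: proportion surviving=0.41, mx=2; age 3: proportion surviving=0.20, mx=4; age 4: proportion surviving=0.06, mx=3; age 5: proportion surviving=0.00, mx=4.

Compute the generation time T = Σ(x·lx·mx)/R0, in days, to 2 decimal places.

2.64

lx·mx: 0, 0, 0.82, 0.8, 0.18, 0 → R0 = 1.8
x·lx·mx: 0, 0, 1.64, 2.4, 0.72, 0 → Σ = 4.76
T = 4.76 / 1.8 = 2.644444… → 2.64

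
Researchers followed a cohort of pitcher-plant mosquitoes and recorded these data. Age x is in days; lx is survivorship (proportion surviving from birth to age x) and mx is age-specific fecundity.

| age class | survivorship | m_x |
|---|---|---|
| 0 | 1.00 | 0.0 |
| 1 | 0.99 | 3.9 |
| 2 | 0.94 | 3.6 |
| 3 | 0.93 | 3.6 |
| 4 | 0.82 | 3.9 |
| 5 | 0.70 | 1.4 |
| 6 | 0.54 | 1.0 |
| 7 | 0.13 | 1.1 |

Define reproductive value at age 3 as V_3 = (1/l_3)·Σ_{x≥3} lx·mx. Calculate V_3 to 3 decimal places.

8.827

lx·mx for x ≥ 3: 3.348, 3.198, 0.98, 0.54, 0.143 → sum = 8.209
V_3 = 8.209 / l_3 = 8.209 / 0.93 = 8.826882… → 8.827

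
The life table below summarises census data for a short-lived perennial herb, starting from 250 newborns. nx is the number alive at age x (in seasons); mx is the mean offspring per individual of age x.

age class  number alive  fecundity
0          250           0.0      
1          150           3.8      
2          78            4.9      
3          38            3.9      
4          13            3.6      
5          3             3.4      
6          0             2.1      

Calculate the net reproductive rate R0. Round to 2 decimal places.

4.63

lx = nx/n0 = nx/250: 1, 0.6, 0.312, 0.152, 0.052, 0.012, 0
lx·mx by age: 0, 2.28, 1.5288, 0.5928, 0.1872, 0.0408, 0
R0 = Σ lx·mx = 4.6296 → 4.63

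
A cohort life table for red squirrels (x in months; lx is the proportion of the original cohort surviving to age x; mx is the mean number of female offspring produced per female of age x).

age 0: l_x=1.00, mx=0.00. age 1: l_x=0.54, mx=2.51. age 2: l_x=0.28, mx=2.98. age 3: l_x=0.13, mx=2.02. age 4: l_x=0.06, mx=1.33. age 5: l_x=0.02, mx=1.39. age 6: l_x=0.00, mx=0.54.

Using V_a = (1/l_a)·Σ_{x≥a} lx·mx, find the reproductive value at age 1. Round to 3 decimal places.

4.741

lx·mx for x ≥ 1: 1.3554, 0.8344, 0.2626, 0.0798, 0.0278, 0 → sum = 2.56
V_1 = 2.56 / l_1 = 2.56 / 0.54 = 4.740741… → 4.741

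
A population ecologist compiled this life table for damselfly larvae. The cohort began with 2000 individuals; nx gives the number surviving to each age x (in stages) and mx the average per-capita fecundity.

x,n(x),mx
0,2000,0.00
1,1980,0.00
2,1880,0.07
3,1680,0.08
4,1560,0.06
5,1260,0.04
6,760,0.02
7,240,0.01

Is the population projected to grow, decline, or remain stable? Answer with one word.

declining

lx = nx/n0 = nx/2000: 1, 0.99, 0.94, 0.84, 0.78, 0.63, 0.38, 0.12
R0 = Σ lx·mx = 0 + 0 + 0.0658 + 0.0672 + 0.0468 + 0.0252 + 0.0076 + 0.0012 = 0.2138
R0 < 1, so the population is declining.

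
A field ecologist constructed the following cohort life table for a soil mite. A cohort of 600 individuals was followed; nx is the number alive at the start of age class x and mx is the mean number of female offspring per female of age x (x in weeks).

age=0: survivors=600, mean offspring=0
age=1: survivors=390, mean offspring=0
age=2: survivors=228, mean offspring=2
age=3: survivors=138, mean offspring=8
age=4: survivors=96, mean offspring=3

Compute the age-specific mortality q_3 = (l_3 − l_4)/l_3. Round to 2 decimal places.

0.30

lx = nx/n0 = nx/600: 1, 0.65, 0.38, 0.23, 0.16
q_3 = (l_3 − l_4) / l_3 = (0.23 − 0.16) / 0.23
     = 0.07 / 0.23 = 0.304348… → 0.30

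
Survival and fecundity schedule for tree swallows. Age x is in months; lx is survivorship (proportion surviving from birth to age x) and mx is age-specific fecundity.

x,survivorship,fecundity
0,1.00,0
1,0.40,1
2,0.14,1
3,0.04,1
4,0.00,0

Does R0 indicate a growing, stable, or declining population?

R0 = Σ lx·mx = 0 + 0.4 + 0.14 + 0.04 + 0 = 0.58
R0 < 1, so the population is declining.

declining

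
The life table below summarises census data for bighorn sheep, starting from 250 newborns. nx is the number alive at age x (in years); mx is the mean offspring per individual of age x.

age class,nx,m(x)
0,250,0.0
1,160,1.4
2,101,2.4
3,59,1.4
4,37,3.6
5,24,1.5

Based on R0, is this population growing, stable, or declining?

growing

lx = nx/n0 = nx/250: 1, 0.64, 0.404, 0.236, 0.148, 0.096
R0 = Σ lx·mx = 0 + 0.896 + 0.9696 + 0.3304 + 0.5328 + 0.144 = 2.8728
R0 > 1, so the population is growing.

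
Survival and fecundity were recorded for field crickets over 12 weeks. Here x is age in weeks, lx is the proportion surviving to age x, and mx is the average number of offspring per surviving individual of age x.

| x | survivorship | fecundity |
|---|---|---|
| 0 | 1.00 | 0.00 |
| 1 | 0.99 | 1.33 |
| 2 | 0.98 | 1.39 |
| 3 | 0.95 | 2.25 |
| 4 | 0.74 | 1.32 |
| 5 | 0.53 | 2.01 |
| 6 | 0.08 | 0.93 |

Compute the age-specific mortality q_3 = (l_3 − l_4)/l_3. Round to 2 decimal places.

0.22

q_3 = (l_3 − l_4) / l_3 = (0.95 − 0.74) / 0.95
     = 0.21 / 0.95 = 0.221053… → 0.22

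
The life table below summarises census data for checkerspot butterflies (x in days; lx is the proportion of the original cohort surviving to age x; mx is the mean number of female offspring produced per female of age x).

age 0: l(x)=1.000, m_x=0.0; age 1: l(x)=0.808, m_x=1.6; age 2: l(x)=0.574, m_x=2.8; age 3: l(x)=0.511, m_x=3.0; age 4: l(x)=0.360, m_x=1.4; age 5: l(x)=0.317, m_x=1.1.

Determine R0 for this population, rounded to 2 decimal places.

5.29

lx·mx by age: 0, 1.2928, 1.6072, 1.533, 0.504, 0.3487
R0 = Σ lx·mx = 5.2857 → 5.29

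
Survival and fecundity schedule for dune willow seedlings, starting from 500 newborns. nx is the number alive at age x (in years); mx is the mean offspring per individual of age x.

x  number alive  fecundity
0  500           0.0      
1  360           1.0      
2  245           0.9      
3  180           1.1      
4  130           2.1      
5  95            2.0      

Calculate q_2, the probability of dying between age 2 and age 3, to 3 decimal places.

0.265

lx = nx/n0 = nx/500: 1, 0.72, 0.49, 0.36, 0.26, 0.19
q_2 = (l_2 − l_3) / l_2 = (0.49 − 0.36) / 0.49
     = 0.13 / 0.49 = 0.265306… → 0.265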